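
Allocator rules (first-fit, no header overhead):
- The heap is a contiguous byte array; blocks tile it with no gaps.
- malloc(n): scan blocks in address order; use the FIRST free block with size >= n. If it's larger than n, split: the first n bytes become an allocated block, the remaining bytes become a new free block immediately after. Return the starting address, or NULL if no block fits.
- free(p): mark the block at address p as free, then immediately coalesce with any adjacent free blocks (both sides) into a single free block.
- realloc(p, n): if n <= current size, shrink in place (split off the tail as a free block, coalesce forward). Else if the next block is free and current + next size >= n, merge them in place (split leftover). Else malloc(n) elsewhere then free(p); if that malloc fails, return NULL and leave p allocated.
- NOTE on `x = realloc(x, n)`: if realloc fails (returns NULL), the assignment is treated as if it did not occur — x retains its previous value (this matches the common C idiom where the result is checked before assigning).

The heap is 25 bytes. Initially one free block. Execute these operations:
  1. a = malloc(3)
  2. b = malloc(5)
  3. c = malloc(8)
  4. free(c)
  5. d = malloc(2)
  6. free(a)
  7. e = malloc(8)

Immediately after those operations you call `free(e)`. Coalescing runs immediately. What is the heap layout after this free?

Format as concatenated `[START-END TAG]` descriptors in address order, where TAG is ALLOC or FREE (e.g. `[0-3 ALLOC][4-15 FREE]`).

Op 1: a = malloc(3) -> a = 0; heap: [0-2 ALLOC][3-24 FREE]
Op 2: b = malloc(5) -> b = 3; heap: [0-2 ALLOC][3-7 ALLOC][8-24 FREE]
Op 3: c = malloc(8) -> c = 8; heap: [0-2 ALLOC][3-7 ALLOC][8-15 ALLOC][16-24 FREE]
Op 4: free(c) -> (freed c); heap: [0-2 ALLOC][3-7 ALLOC][8-24 FREE]
Op 5: d = malloc(2) -> d = 8; heap: [0-2 ALLOC][3-7 ALLOC][8-9 ALLOC][10-24 FREE]
Op 6: free(a) -> (freed a); heap: [0-2 FREE][3-7 ALLOC][8-9 ALLOC][10-24 FREE]
Op 7: e = malloc(8) -> e = 10; heap: [0-2 FREE][3-7 ALLOC][8-9 ALLOC][10-17 ALLOC][18-24 FREE]
free(e): e = 10 -> block [10-17 ALLOC]; mark free, coalesce with adjacent free neighbors -> [0-2 FREE][3-7 ALLOC][8-9 ALLOC][10-24 FREE]

Answer: [0-2 FREE][3-7 ALLOC][8-9 ALLOC][10-24 FREE]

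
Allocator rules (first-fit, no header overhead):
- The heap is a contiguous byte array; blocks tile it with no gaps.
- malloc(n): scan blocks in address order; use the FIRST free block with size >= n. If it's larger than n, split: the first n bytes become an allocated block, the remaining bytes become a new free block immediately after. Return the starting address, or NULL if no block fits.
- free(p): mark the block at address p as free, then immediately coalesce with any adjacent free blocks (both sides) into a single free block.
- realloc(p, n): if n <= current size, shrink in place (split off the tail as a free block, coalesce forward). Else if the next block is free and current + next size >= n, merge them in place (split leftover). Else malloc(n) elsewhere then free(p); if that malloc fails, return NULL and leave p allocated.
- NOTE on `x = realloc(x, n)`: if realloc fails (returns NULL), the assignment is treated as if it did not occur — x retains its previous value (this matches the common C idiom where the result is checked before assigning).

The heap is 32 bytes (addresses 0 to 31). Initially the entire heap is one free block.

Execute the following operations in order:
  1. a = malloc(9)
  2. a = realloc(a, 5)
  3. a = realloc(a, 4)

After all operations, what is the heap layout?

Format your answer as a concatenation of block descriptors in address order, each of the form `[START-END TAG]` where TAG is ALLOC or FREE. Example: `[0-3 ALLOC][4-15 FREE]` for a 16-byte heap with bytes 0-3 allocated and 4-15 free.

Answer: [0-3 ALLOC][4-31 FREE]

Derivation:
Op 1: a = malloc(9) -> a = 0; heap: [0-8 ALLOC][9-31 FREE]
Op 2: a = realloc(a, 5) -> a = 0; heap: [0-4 ALLOC][5-31 FREE]
Op 3: a = realloc(a, 4) -> a = 0; heap: [0-3 ALLOC][4-31 FREE]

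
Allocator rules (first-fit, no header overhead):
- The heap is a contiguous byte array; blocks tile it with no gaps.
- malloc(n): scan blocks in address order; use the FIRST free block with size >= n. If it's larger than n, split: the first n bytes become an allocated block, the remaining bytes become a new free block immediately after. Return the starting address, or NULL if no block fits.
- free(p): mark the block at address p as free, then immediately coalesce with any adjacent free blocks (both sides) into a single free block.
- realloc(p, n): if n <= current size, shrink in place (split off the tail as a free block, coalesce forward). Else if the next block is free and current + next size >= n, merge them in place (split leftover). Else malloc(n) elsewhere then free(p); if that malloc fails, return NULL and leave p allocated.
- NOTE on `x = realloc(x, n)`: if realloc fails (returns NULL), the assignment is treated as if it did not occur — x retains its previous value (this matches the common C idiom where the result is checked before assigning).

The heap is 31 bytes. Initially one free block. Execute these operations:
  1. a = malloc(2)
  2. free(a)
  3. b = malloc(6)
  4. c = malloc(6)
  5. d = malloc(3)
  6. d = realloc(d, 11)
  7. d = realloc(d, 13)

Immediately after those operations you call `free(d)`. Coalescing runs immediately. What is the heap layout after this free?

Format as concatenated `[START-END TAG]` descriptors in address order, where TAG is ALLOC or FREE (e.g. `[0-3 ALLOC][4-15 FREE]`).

Answer: [0-5 ALLOC][6-11 ALLOC][12-30 FREE]

Derivation:
Op 1: a = malloc(2) -> a = 0; heap: [0-1 ALLOC][2-30 FREE]
Op 2: free(a) -> (freed a); heap: [0-30 FREE]
Op 3: b = malloc(6) -> b = 0; heap: [0-5 ALLOC][6-30 FREE]
Op 4: c = malloc(6) -> c = 6; heap: [0-5 ALLOC][6-11 ALLOC][12-30 FREE]
Op 5: d = malloc(3) -> d = 12; heap: [0-5 ALLOC][6-11 ALLOC][12-14 ALLOC][15-30 FREE]
Op 6: d = realloc(d, 11) -> d = 12; heap: [0-5 ALLOC][6-11 ALLOC][12-22 ALLOC][23-30 FREE]
Op 7: d = realloc(d, 13) -> d = 12; heap: [0-5 ALLOC][6-11 ALLOC][12-24 ALLOC][25-30 FREE]
free(d): d = 12 -> block [12-24 ALLOC]; mark free, coalesce with adjacent free neighbors -> [0-5 ALLOC][6-11 ALLOC][12-30 FREE]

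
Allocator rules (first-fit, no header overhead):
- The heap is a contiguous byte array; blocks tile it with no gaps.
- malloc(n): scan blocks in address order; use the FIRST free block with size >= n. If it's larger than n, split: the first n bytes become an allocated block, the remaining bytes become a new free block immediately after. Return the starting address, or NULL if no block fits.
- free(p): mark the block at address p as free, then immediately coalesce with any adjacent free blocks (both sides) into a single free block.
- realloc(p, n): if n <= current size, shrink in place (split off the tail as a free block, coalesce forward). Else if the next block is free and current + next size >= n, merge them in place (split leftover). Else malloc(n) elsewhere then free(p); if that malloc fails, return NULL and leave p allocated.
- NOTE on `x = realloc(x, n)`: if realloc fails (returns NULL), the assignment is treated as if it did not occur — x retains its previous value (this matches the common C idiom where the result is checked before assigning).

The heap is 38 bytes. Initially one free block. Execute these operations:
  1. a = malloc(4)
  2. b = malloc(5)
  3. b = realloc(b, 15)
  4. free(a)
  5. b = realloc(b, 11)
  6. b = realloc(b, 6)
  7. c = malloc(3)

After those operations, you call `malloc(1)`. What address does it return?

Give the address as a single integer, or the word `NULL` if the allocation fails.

Op 1: a = malloc(4) -> a = 0; heap: [0-3 ALLOC][4-37 FREE]
Op 2: b = malloc(5) -> b = 4; heap: [0-3 ALLOC][4-8 ALLOC][9-37 FREE]
Op 3: b = realloc(b, 15) -> b = 4; heap: [0-3 ALLOC][4-18 ALLOC][19-37 FREE]
Op 4: free(a) -> (freed a); heap: [0-3 FREE][4-18 ALLOC][19-37 FREE]
Op 5: b = realloc(b, 11) -> b = 4; heap: [0-3 FREE][4-14 ALLOC][15-37 FREE]
Op 6: b = realloc(b, 6) -> b = 4; heap: [0-3 FREE][4-9 ALLOC][10-37 FREE]
Op 7: c = malloc(3) -> c = 0; heap: [0-2 ALLOC][3-3 FREE][4-9 ALLOC][10-37 FREE]
malloc(1): first-fit scan over [0-2 ALLOC][3-3 FREE][4-9 ALLOC][10-37 FREE] -> 3

Answer: 3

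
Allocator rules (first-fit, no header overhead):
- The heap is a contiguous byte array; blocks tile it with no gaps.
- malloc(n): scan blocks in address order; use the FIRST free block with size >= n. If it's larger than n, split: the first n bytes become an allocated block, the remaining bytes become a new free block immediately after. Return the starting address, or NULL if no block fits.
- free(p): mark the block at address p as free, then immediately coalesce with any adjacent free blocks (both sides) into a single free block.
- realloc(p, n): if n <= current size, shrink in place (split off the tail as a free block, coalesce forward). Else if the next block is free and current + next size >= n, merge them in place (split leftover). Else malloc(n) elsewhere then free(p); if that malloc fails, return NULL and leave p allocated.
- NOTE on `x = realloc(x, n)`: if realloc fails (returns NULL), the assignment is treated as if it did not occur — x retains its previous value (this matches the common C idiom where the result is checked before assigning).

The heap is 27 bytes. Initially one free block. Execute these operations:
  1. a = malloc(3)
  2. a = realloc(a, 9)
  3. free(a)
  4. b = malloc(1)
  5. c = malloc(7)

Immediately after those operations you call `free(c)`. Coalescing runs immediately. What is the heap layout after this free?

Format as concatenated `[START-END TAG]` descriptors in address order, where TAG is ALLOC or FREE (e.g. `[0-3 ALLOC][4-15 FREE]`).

Op 1: a = malloc(3) -> a = 0; heap: [0-2 ALLOC][3-26 FREE]
Op 2: a = realloc(a, 9) -> a = 0; heap: [0-8 ALLOC][9-26 FREE]
Op 3: free(a) -> (freed a); heap: [0-26 FREE]
Op 4: b = malloc(1) -> b = 0; heap: [0-0 ALLOC][1-26 FREE]
Op 5: c = malloc(7) -> c = 1; heap: [0-0 ALLOC][1-7 ALLOC][8-26 FREE]
free(c): c = 1 -> block [1-7 ALLOC]; mark free, coalesce with adjacent free neighbors -> [0-0 ALLOC][1-26 FREE]

Answer: [0-0 ALLOC][1-26 FREE]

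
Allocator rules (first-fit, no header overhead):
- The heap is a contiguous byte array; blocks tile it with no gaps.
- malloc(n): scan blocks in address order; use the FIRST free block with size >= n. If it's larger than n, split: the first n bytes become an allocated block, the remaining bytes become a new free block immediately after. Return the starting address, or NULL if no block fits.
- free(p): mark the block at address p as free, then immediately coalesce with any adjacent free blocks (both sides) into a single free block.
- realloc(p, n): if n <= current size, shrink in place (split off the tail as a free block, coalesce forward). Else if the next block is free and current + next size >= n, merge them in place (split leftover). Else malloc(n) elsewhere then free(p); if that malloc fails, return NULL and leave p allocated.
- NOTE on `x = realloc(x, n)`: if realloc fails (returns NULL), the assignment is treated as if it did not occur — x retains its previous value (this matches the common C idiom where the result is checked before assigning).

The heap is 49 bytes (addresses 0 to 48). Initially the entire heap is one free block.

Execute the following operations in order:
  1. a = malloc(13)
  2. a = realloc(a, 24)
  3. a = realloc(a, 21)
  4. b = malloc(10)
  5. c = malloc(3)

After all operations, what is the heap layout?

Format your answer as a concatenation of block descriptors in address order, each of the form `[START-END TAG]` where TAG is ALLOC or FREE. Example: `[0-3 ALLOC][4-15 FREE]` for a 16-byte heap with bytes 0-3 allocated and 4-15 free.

Op 1: a = malloc(13) -> a = 0; heap: [0-12 ALLOC][13-48 FREE]
Op 2: a = realloc(a, 24) -> a = 0; heap: [0-23 ALLOC][24-48 FREE]
Op 3: a = realloc(a, 21) -> a = 0; heap: [0-20 ALLOC][21-48 FREE]
Op 4: b = malloc(10) -> b = 21; heap: [0-20 ALLOC][21-30 ALLOC][31-48 FREE]
Op 5: c = malloc(3) -> c = 31; heap: [0-20 ALLOC][21-30 ALLOC][31-33 ALLOC][34-48 FREE]

Answer: [0-20 ALLOC][21-30 ALLOC][31-33 ALLOC][34-48 FREE]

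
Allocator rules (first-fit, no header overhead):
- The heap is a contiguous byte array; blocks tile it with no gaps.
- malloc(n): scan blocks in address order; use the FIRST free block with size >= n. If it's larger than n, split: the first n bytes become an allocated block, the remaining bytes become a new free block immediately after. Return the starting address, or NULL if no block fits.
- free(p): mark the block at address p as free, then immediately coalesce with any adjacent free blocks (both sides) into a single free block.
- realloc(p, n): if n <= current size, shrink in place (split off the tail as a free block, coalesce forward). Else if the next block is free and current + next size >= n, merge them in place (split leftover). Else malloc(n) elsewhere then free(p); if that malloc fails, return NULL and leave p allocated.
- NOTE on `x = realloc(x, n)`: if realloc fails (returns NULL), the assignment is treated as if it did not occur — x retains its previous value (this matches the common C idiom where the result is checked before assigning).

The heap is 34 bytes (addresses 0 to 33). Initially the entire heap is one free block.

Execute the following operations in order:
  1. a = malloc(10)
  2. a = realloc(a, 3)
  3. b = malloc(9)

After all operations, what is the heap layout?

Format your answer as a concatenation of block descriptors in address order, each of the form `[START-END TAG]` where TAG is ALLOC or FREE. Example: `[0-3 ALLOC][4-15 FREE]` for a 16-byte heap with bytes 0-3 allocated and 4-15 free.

Answer: [0-2 ALLOC][3-11 ALLOC][12-33 FREE]

Derivation:
Op 1: a = malloc(10) -> a = 0; heap: [0-9 ALLOC][10-33 FREE]
Op 2: a = realloc(a, 3) -> a = 0; heap: [0-2 ALLOC][3-33 FREE]
Op 3: b = malloc(9) -> b = 3; heap: [0-2 ALLOC][3-11 ALLOC][12-33 FREE]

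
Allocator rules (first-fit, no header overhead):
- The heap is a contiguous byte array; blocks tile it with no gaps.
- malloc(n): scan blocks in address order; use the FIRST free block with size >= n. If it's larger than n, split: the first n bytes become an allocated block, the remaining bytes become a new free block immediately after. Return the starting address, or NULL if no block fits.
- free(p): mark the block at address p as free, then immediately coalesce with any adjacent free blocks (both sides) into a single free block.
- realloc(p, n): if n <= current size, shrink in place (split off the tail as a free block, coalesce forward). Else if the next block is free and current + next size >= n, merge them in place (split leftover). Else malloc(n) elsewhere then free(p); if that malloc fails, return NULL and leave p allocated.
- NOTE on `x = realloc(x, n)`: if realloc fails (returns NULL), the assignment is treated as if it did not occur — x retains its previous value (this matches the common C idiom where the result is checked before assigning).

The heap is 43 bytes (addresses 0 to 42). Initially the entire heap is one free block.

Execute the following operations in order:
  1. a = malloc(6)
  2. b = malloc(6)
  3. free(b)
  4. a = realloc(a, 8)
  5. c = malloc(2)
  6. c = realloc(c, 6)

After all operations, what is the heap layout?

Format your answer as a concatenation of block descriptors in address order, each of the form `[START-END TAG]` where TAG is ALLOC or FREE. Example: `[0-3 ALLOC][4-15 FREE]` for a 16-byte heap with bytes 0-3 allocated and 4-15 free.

Answer: [0-7 ALLOC][8-13 ALLOC][14-42 FREE]

Derivation:
Op 1: a = malloc(6) -> a = 0; heap: [0-5 ALLOC][6-42 FREE]
Op 2: b = malloc(6) -> b = 6; heap: [0-5 ALLOC][6-11 ALLOC][12-42 FREE]
Op 3: free(b) -> (freed b); heap: [0-5 ALLOC][6-42 FREE]
Op 4: a = realloc(a, 8) -> a = 0; heap: [0-7 ALLOC][8-42 FREE]
Op 5: c = malloc(2) -> c = 8; heap: [0-7 ALLOC][8-9 ALLOC][10-42 FREE]
Op 6: c = realloc(c, 6) -> c = 8; heap: [0-7 ALLOC][8-13 ALLOC][14-42 FREE]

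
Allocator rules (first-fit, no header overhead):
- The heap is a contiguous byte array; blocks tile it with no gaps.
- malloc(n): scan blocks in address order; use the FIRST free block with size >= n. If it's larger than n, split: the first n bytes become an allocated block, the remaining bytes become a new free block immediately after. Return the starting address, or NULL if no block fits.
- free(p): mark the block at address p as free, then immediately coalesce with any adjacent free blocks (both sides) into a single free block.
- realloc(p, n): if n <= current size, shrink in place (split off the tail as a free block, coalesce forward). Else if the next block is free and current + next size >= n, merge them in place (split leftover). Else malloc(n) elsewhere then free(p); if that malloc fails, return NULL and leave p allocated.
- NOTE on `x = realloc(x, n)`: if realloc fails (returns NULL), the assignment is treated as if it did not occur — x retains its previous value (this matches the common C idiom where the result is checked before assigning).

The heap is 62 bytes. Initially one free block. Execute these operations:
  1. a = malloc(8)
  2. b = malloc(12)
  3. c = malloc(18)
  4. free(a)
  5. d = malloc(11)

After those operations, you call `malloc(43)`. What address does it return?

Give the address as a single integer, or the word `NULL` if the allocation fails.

Op 1: a = malloc(8) -> a = 0; heap: [0-7 ALLOC][8-61 FREE]
Op 2: b = malloc(12) -> b = 8; heap: [0-7 ALLOC][8-19 ALLOC][20-61 FREE]
Op 3: c = malloc(18) -> c = 20; heap: [0-7 ALLOC][8-19 ALLOC][20-37 ALLOC][38-61 FREE]
Op 4: free(a) -> (freed a); heap: [0-7 FREE][8-19 ALLOC][20-37 ALLOC][38-61 FREE]
Op 5: d = malloc(11) -> d = 38; heap: [0-7 FREE][8-19 ALLOC][20-37 ALLOC][38-48 ALLOC][49-61 FREE]
malloc(43): first-fit scan over [0-7 FREE][8-19 ALLOC][20-37 ALLOC][38-48 ALLOC][49-61 FREE] -> NULL

Answer: NULL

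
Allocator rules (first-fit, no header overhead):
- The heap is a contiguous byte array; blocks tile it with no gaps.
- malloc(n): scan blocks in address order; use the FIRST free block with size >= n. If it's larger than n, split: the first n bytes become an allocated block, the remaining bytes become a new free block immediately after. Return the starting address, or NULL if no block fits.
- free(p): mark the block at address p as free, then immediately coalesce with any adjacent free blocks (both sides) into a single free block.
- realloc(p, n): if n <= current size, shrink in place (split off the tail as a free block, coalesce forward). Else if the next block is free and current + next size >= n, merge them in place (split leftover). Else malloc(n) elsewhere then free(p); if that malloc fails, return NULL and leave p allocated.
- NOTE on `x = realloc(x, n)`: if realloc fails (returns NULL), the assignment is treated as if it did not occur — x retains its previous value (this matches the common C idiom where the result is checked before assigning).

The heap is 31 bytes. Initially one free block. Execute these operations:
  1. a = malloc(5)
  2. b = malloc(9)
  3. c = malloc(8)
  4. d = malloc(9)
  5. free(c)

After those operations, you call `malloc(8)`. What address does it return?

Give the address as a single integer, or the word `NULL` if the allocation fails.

Answer: 14

Derivation:
Op 1: a = malloc(5) -> a = 0; heap: [0-4 ALLOC][5-30 FREE]
Op 2: b = malloc(9) -> b = 5; heap: [0-4 ALLOC][5-13 ALLOC][14-30 FREE]
Op 3: c = malloc(8) -> c = 14; heap: [0-4 ALLOC][5-13 ALLOC][14-21 ALLOC][22-30 FREE]
Op 4: d = malloc(9) -> d = 22; heap: [0-4 ALLOC][5-13 ALLOC][14-21 ALLOC][22-30 ALLOC]
Op 5: free(c) -> (freed c); heap: [0-4 ALLOC][5-13 ALLOC][14-21 FREE][22-30 ALLOC]
malloc(8): first-fit scan over [0-4 ALLOC][5-13 ALLOC][14-21 FREE][22-30 ALLOC] -> 14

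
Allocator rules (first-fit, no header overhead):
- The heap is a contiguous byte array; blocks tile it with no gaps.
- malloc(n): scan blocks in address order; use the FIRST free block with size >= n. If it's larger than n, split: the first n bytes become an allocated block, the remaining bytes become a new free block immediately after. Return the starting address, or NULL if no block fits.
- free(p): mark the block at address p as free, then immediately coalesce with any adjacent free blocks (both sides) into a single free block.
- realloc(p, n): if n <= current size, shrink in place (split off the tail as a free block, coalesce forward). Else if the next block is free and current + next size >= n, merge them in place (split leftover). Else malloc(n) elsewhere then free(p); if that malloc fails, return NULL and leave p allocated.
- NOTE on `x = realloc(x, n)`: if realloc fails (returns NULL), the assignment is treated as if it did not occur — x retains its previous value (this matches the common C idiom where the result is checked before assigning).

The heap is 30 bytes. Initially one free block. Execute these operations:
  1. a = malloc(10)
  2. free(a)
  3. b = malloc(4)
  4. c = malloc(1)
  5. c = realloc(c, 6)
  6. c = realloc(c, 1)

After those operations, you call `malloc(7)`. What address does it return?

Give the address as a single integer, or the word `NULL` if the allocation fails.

Answer: 5

Derivation:
Op 1: a = malloc(10) -> a = 0; heap: [0-9 ALLOC][10-29 FREE]
Op 2: free(a) -> (freed a); heap: [0-29 FREE]
Op 3: b = malloc(4) -> b = 0; heap: [0-3 ALLOC][4-29 FREE]
Op 4: c = malloc(1) -> c = 4; heap: [0-3 ALLOC][4-4 ALLOC][5-29 FREE]
Op 5: c = realloc(c, 6) -> c = 4; heap: [0-3 ALLOC][4-9 ALLOC][10-29 FREE]
Op 6: c = realloc(c, 1) -> c = 4; heap: [0-3 ALLOC][4-4 ALLOC][5-29 FREE]
malloc(7): first-fit scan over [0-3 ALLOC][4-4 ALLOC][5-29 FREE] -> 5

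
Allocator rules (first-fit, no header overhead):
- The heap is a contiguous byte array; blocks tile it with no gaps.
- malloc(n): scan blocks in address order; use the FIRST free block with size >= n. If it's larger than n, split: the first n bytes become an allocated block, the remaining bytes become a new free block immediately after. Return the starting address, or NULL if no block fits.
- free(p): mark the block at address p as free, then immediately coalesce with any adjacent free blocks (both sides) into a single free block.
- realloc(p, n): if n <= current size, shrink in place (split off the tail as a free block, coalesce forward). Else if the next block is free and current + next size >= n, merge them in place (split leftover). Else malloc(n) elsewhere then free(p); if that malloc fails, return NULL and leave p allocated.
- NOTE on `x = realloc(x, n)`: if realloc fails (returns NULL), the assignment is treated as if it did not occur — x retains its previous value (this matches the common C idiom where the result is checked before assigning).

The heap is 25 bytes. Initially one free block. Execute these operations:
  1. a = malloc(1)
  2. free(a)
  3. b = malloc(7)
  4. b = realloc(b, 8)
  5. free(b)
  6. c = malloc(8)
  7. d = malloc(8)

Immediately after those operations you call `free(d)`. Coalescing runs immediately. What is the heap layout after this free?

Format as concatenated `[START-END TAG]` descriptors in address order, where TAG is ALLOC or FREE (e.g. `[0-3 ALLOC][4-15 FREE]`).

Answer: [0-7 ALLOC][8-24 FREE]

Derivation:
Op 1: a = malloc(1) -> a = 0; heap: [0-0 ALLOC][1-24 FREE]
Op 2: free(a) -> (freed a); heap: [0-24 FREE]
Op 3: b = malloc(7) -> b = 0; heap: [0-6 ALLOC][7-24 FREE]
Op 4: b = realloc(b, 8) -> b = 0; heap: [0-7 ALLOC][8-24 FREE]
Op 5: free(b) -> (freed b); heap: [0-24 FREE]
Op 6: c = malloc(8) -> c = 0; heap: [0-7 ALLOC][8-24 FREE]
Op 7: d = malloc(8) -> d = 8; heap: [0-7 ALLOC][8-15 ALLOC][16-24 FREE]
free(d): d = 8 -> block [8-15 ALLOC]; mark free, coalesce with adjacent free neighbors -> [0-7 ALLOC][8-24 FREE]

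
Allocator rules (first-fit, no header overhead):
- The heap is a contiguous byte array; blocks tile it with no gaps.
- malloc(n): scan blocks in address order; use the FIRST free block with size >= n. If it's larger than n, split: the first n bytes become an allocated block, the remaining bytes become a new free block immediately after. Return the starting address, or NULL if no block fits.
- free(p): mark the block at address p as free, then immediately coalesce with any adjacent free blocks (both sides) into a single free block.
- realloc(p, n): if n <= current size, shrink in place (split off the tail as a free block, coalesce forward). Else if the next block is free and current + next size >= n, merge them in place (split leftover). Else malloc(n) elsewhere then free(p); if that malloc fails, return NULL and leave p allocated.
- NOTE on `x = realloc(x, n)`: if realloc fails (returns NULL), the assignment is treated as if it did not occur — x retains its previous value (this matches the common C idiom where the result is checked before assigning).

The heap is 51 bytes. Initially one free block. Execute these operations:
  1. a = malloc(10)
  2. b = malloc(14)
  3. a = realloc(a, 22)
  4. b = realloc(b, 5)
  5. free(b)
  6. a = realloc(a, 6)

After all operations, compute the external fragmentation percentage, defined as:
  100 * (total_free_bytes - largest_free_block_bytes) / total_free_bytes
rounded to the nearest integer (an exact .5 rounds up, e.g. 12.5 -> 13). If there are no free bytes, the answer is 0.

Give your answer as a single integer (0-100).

Op 1: a = malloc(10) -> a = 0; heap: [0-9 ALLOC][10-50 FREE]
Op 2: b = malloc(14) -> b = 10; heap: [0-9 ALLOC][10-23 ALLOC][24-50 FREE]
Op 3: a = realloc(a, 22) -> a = 24; heap: [0-9 FREE][10-23 ALLOC][24-45 ALLOC][46-50 FREE]
Op 4: b = realloc(b, 5) -> b = 10; heap: [0-9 FREE][10-14 ALLOC][15-23 FREE][24-45 ALLOC][46-50 FREE]
Op 5: free(b) -> (freed b); heap: [0-23 FREE][24-45 ALLOC][46-50 FREE]
Op 6: a = realloc(a, 6) -> a = 24; heap: [0-23 FREE][24-29 ALLOC][30-50 FREE]
Free blocks: [24 21] total_free=45 largest=24 -> 100*(45-24)/45 = 2100/45 ≈ 46.667 -> rounds to 47

Answer: 47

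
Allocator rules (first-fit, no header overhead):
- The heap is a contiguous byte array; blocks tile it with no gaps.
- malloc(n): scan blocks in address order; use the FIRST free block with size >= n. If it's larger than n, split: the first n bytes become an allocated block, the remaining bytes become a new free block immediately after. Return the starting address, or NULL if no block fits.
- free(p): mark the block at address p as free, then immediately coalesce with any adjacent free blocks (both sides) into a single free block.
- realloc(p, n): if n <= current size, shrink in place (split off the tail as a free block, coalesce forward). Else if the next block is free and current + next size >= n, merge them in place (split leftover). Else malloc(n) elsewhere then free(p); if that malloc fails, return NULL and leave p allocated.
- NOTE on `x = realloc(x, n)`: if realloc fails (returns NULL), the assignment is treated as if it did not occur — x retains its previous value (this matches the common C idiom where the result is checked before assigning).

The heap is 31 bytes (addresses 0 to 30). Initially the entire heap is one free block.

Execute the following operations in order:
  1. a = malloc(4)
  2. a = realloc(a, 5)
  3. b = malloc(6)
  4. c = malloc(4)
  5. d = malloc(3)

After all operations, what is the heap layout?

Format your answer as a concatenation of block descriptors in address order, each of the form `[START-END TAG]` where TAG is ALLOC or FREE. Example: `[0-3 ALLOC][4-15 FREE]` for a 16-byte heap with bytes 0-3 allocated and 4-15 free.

Answer: [0-4 ALLOC][5-10 ALLOC][11-14 ALLOC][15-17 ALLOC][18-30 FREE]

Derivation:
Op 1: a = malloc(4) -> a = 0; heap: [0-3 ALLOC][4-30 FREE]
Op 2: a = realloc(a, 5) -> a = 0; heap: [0-4 ALLOC][5-30 FREE]
Op 3: b = malloc(6) -> b = 5; heap: [0-4 ALLOC][5-10 ALLOC][11-30 FREE]
Op 4: c = malloc(4) -> c = 11; heap: [0-4 ALLOC][5-10 ALLOC][11-14 ALLOC][15-30 FREE]
Op 5: d = malloc(3) -> d = 15; heap: [0-4 ALLOC][5-10 ALLOC][11-14 ALLOC][15-17 ALLOC][18-30 FREE]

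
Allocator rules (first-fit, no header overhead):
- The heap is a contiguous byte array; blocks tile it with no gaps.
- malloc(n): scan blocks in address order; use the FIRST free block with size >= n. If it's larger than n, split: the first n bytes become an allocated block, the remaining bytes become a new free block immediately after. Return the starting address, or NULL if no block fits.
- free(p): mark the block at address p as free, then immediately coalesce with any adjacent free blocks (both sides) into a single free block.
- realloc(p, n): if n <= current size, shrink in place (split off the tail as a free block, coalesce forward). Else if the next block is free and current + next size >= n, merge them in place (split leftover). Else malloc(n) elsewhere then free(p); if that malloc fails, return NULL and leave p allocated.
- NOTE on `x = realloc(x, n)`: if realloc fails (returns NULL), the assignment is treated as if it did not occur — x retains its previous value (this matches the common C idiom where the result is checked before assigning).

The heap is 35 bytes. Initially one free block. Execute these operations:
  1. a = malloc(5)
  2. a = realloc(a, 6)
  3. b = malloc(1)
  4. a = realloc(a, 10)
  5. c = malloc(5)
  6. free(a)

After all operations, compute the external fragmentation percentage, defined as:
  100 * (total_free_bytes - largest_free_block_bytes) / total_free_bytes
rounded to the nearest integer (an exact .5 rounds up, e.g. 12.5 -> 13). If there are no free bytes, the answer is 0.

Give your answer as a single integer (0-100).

Answer: 3

Derivation:
Op 1: a = malloc(5) -> a = 0; heap: [0-4 ALLOC][5-34 FREE]
Op 2: a = realloc(a, 6) -> a = 0; heap: [0-5 ALLOC][6-34 FREE]
Op 3: b = malloc(1) -> b = 6; heap: [0-5 ALLOC][6-6 ALLOC][7-34 FREE]
Op 4: a = realloc(a, 10) -> a = 7; heap: [0-5 FREE][6-6 ALLOC][7-16 ALLOC][17-34 FREE]
Op 5: c = malloc(5) -> c = 0; heap: [0-4 ALLOC][5-5 FREE][6-6 ALLOC][7-16 ALLOC][17-34 FREE]
Op 6: free(a) -> (freed a); heap: [0-4 ALLOC][5-5 FREE][6-6 ALLOC][7-34 FREE]
Free blocks: [1 28] total_free=29 largest=28 -> 100*(29-28)/29 = 100/29 ≈ 3.448 -> rounds to 3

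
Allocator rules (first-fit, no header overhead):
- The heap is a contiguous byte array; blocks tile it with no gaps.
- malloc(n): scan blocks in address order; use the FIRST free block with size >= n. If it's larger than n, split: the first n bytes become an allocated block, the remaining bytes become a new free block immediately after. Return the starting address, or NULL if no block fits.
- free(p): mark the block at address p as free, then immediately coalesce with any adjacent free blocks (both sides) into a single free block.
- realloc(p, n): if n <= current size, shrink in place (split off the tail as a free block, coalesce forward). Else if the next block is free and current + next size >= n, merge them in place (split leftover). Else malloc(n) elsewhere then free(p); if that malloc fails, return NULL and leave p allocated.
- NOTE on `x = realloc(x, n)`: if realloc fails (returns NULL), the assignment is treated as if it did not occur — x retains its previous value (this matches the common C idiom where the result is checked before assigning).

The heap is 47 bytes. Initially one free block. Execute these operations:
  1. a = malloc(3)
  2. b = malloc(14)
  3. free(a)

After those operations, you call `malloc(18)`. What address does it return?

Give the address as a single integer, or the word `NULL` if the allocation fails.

Op 1: a = malloc(3) -> a = 0; heap: [0-2 ALLOC][3-46 FREE]
Op 2: b = malloc(14) -> b = 3; heap: [0-2 ALLOC][3-16 ALLOC][17-46 FREE]
Op 3: free(a) -> (freed a); heap: [0-2 FREE][3-16 ALLOC][17-46 FREE]
malloc(18): first-fit scan over [0-2 FREE][3-16 ALLOC][17-46 FREE] -> 17

Answer: 17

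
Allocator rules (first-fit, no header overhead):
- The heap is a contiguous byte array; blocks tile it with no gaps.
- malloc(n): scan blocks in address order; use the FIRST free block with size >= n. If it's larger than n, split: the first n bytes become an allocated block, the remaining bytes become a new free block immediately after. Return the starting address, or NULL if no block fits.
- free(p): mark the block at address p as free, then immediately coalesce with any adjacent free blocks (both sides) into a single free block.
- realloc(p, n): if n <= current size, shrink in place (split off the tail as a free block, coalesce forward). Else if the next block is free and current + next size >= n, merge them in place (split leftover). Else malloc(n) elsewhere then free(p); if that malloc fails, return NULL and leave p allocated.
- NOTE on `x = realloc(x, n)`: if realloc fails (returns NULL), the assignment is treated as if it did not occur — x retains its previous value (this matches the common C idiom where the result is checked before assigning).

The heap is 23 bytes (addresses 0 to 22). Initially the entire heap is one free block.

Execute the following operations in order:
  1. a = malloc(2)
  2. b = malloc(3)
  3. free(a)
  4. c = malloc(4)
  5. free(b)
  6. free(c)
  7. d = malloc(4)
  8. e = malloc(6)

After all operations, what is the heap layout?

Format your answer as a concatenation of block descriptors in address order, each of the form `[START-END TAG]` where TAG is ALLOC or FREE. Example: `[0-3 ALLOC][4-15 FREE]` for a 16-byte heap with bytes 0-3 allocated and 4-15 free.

Op 1: a = malloc(2) -> a = 0; heap: [0-1 ALLOC][2-22 FREE]
Op 2: b = malloc(3) -> b = 2; heap: [0-1 ALLOC][2-4 ALLOC][5-22 FREE]
Op 3: free(a) -> (freed a); heap: [0-1 FREE][2-4 ALLOC][5-22 FREE]
Op 4: c = malloc(4) -> c = 5; heap: [0-1 FREE][2-4 ALLOC][5-8 ALLOC][9-22 FREE]
Op 5: free(b) -> (freed b); heap: [0-4 FREE][5-8 ALLOC][9-22 FREE]
Op 6: free(c) -> (freed c); heap: [0-22 FREE]
Op 7: d = malloc(4) -> d = 0; heap: [0-3 ALLOC][4-22 FREE]
Op 8: e = malloc(6) -> e = 4; heap: [0-3 ALLOC][4-9 ALLOC][10-22 FREE]

Answer: [0-3 ALLOC][4-9 ALLOC][10-22 FREE]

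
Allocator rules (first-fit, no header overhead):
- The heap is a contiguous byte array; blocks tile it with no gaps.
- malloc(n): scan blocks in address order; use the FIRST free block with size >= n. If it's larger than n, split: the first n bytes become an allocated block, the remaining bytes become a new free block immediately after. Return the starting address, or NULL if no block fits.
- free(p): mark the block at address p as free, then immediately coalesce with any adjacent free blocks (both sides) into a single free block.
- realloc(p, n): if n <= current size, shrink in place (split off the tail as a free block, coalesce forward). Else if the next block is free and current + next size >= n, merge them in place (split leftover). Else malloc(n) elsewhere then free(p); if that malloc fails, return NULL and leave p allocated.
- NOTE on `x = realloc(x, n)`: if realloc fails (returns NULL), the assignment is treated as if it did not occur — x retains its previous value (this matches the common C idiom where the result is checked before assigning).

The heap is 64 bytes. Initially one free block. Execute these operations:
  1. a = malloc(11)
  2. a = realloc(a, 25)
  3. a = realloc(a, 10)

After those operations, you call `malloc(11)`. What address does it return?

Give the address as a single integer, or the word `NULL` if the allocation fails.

Answer: 10

Derivation:
Op 1: a = malloc(11) -> a = 0; heap: [0-10 ALLOC][11-63 FREE]
Op 2: a = realloc(a, 25) -> a = 0; heap: [0-24 ALLOC][25-63 FREE]
Op 3: a = realloc(a, 10) -> a = 0; heap: [0-9 ALLOC][10-63 FREE]
malloc(11): first-fit scan over [0-9 ALLOC][10-63 FREE] -> 10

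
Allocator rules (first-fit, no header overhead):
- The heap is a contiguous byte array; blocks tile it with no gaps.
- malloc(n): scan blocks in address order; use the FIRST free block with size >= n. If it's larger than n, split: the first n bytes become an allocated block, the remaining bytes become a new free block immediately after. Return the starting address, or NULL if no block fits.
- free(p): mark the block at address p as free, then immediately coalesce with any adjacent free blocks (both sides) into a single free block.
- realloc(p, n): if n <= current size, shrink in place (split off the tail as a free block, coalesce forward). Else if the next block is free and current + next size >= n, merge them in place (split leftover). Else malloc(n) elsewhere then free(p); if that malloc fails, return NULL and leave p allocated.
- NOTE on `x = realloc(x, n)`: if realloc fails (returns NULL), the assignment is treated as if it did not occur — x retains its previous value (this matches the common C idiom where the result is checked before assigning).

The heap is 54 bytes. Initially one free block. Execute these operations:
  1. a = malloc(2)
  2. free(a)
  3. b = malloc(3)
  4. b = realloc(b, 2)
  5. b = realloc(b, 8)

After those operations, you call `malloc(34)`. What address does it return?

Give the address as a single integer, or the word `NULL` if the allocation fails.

Answer: 8

Derivation:
Op 1: a = malloc(2) -> a = 0; heap: [0-1 ALLOC][2-53 FREE]
Op 2: free(a) -> (freed a); heap: [0-53 FREE]
Op 3: b = malloc(3) -> b = 0; heap: [0-2 ALLOC][3-53 FREE]
Op 4: b = realloc(b, 2) -> b = 0; heap: [0-1 ALLOC][2-53 FREE]
Op 5: b = realloc(b, 8) -> b = 0; heap: [0-7 ALLOC][8-53 FREE]
malloc(34): first-fit scan over [0-7 ALLOC][8-53 FREE] -> 8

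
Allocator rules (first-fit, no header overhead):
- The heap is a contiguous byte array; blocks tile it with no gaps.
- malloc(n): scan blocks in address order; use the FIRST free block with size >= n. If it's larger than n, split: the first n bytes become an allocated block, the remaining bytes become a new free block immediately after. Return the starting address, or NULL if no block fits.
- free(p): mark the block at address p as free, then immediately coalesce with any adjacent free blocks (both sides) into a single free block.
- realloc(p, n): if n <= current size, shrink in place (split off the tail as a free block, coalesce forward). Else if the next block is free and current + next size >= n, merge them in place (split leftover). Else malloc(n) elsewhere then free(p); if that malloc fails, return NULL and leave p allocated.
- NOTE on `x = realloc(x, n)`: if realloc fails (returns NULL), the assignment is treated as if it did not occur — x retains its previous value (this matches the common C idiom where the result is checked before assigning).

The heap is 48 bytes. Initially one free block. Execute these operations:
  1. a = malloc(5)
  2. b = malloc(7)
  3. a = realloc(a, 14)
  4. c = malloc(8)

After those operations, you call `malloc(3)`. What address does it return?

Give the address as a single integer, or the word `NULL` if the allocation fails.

Op 1: a = malloc(5) -> a = 0; heap: [0-4 ALLOC][5-47 FREE]
Op 2: b = malloc(7) -> b = 5; heap: [0-4 ALLOC][5-11 ALLOC][12-47 FREE]
Op 3: a = realloc(a, 14) -> a = 12; heap: [0-4 FREE][5-11 ALLOC][12-25 ALLOC][26-47 FREE]
Op 4: c = malloc(8) -> c = 26; heap: [0-4 FREE][5-11 ALLOC][12-25 ALLOC][26-33 ALLOC][34-47 FREE]
malloc(3): first-fit scan over [0-4 FREE][5-11 ALLOC][12-25 ALLOC][26-33 ALLOC][34-47 FREE] -> 0

Answer: 0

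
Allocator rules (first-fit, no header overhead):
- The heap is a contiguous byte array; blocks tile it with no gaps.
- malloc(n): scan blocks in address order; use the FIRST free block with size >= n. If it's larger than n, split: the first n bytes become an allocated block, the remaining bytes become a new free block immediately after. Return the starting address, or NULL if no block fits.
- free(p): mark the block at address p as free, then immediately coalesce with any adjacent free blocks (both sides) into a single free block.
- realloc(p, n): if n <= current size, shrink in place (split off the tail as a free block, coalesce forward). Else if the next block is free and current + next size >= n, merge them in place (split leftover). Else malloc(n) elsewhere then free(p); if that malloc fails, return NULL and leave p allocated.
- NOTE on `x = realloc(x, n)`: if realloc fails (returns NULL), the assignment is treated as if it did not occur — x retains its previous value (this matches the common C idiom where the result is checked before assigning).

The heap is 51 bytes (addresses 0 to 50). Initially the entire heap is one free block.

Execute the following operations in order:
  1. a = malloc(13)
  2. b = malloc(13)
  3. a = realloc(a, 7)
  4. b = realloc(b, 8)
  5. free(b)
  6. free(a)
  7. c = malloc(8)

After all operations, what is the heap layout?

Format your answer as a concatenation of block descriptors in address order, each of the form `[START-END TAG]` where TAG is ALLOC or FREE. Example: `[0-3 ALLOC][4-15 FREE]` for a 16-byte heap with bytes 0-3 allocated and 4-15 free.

Answer: [0-7 ALLOC][8-50 FREE]

Derivation:
Op 1: a = malloc(13) -> a = 0; heap: [0-12 ALLOC][13-50 FREE]
Op 2: b = malloc(13) -> b = 13; heap: [0-12 ALLOC][13-25 ALLOC][26-50 FREE]
Op 3: a = realloc(a, 7) -> a = 0; heap: [0-6 ALLOC][7-12 FREE][13-25 ALLOC][26-50 FREE]
Op 4: b = realloc(b, 8) -> b = 13; heap: [0-6 ALLOC][7-12 FREE][13-20 ALLOC][21-50 FREE]
Op 5: free(b) -> (freed b); heap: [0-6 ALLOC][7-50 FREE]
Op 6: free(a) -> (freed a); heap: [0-50 FREE]
Op 7: c = malloc(8) -> c = 0; heap: [0-7 ALLOC][8-50 FREE]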